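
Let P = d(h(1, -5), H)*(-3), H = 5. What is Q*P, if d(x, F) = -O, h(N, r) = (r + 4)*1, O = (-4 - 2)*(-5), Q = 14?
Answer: 1260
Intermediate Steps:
O = 30 (O = -6*(-5) = 30)
h(N, r) = 4 + r (h(N, r) = (4 + r)*1 = 4 + r)
d(x, F) = -30 (d(x, F) = -1*30 = -30)
P = 90 (P = -30*(-3) = 90)
Q*P = 14*90 = 1260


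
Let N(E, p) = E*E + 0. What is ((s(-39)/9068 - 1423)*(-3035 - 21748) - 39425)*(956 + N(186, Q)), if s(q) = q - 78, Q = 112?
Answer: 2839177182091624/2267 ≈ 1.2524e+12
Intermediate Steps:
s(q) = -78 + q
N(E, p) = E² (N(E, p) = E² + 0 = E²)
((s(-39)/9068 - 1423)*(-3035 - 21748) - 39425)*(956 + N(186, Q)) = (((-78 - 39)/9068 - 1423)*(-3035 - 21748) - 39425)*(956 + 186²) = ((-117*1/9068 - 1423)*(-24783) - 39425)*(956 + 34596) = ((-117/9068 - 1423)*(-24783) - 39425)*35552 = (-12903881/9068*(-24783) - 39425)*35552 = (319796882823/9068 - 39425)*35552 = (319439376923/9068)*35552 = 2839177182091624/2267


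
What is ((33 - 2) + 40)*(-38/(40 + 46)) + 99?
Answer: 2908/43 ≈ 67.628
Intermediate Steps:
((33 - 2) + 40)*(-38/(40 + 46)) + 99 = (31 + 40)*(-38/86) + 99 = 71*(-38*1/86) + 99 = 71*(-19/43) + 99 = -1349/43 + 99 = 2908/43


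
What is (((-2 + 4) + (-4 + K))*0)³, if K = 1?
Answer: 0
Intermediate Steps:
(((-2 + 4) + (-4 + K))*0)³ = (((-2 + 4) + (-4 + 1))*0)³ = ((2 - 3)*0)³ = (-1*0)³ = 0³ = 0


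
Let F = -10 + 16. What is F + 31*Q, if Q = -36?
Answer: -1110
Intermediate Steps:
F = 6
F + 31*Q = 6 + 31*(-36) = 6 - 1116 = -1110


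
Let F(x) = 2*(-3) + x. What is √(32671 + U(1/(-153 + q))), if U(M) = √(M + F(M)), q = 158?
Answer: √(816775 + 10*I*√35)/5 ≈ 180.75 + 0.0065461*I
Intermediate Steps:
F(x) = -6 + x
U(M) = √(-6 + 2*M) (U(M) = √(M + (-6 + M)) = √(-6 + 2*M))
√(32671 + U(1/(-153 + q))) = √(32671 + √(-6 + 2/(-153 + 158))) = √(32671 + √(-6 + 2/5)) = √(32671 + √(-6 + 2*(⅕))) = √(32671 + √(-6 + ⅖)) = √(32671 + √(-28/5)) = √(32671 + 2*I*√35/5)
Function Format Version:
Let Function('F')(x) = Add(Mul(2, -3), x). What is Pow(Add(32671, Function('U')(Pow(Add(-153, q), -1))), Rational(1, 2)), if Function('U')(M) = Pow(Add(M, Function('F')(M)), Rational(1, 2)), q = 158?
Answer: Mul(Rational(1, 5), Pow(Add(816775, Mul(10, I, Pow(35, Rational(1, 2)))), Rational(1, 2))) ≈ Add(180.75, Mul(0.0065461, I))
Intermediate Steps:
Function('F')(x) = Add(-6, x)
Function('U')(M) = Pow(Add(-6, Mul(2, M)), Rational(1, 2)) (Function('U')(M) = Pow(Add(M, Add(-6, M)), Rational(1, 2)) = Pow(Add(-6, Mul(2, M)), Rational(1, 2)))
Pow(Add(32671, Function('U')(Pow(Add(-153, q), -1))), Rational(1, 2)) = Pow(Add(32671, Pow(Add(-6, Mul(2, Pow(Add(-153, 158), -1))), Rational(1, 2))), Rational(1, 2)) = Pow(Add(32671, Pow(Add(-6, Mul(2, Pow(5, -1))), Rational(1, 2))), Rational(1, 2)) = Pow(Add(32671, Pow(Add(-6, Mul(2, Rational(1, 5))), Rational(1, 2))), Rational(1, 2)) = Pow(Add(32671, Pow(Add(-6, Rational(2, 5)), Rational(1, 2))), Rational(1, 2)) = Pow(Add(32671, Pow(Rational(-28, 5), Rational(1, 2))), Rational(1, 2)) = Pow(Add(32671, Mul(Rational(2, 5), I, Pow(35, Rational(1, 2)))), Rational(1, 2))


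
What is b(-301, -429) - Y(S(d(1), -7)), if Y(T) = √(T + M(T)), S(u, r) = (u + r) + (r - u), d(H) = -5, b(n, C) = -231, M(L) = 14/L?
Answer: -231 - I*√15 ≈ -231.0 - 3.873*I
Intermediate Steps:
S(u, r) = 2*r (S(u, r) = (r + u) + (r - u) = 2*r)
Y(T) = √(T + 14/T)
b(-301, -429) - Y(S(d(1), -7)) = -231 - √(2*(-7) + 14/((2*(-7)))) = -231 - √(-14 + 14/(-14)) = -231 - √(-14 + 14*(-1/14)) = -231 - √(-14 - 1) = -231 - √(-15) = -231 - I*√15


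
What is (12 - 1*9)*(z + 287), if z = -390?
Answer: -309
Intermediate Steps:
(12 - 1*9)*(z + 287) = (12 - 1*9)*(-390 + 287) = (12 - 9)*(-103) = 3*(-103) = -309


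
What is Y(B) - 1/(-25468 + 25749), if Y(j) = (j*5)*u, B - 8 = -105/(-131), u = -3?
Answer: -4860026/36811 ≈ -132.03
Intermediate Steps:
B = 1153/131 (B = 8 - 105/(-131) = 8 - 105*(-1/131) = 8 + 105/131 = 1153/131 ≈ 8.8015)
Y(j) = -15*j (Y(j) = (j*5)*(-3) = (5*j)*(-3) = -15*j)
Y(B) - 1/(-25468 + 25749) = -15*1153/131 - 1/(-25468 + 25749) = -17295/131 - 1/281 = -4860026/36811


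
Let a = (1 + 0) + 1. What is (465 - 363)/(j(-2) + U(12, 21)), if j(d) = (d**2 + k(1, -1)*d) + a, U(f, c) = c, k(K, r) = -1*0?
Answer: 34/9 ≈ 3.7778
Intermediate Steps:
k(K, r) = 0
a = 2 (a = 1 + 1 = 2)
j(d) = 2 + d**2 (j(d) = (d**2 + 0*d) + 2 = (d**2 + 0) + 2 = d**2 + 2 = 2 + d**2)
(465 - 363)/(j(-2) + U(12, 21)) = (465 - 363)/((2 + (-2)**2) + 21) = 102/((2 + 4) + 21) = 102/(6 + 21) = 102/27 = 102*(1/27) = 34/9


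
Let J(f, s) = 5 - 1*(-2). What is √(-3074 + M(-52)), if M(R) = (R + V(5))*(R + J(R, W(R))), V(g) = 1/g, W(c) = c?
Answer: I*√743 ≈ 27.258*I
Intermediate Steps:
J(f, s) = 7 (J(f, s) = 5 + 2 = 7)
M(R) = (7 + R)*(⅕ + R) (M(R) = (R + 1/5)*(R + 7) = (R + ⅕)*(7 + R) = (⅕ + R)*(7 + R) = (7 + R)*(⅕ + R))
√(-3074 + M(-52)) = √(-3074 + (7/5 + (-52)² + (36/5)*(-52))) = √(-3074 + (7/5 + 2704 - 1872/5)) = √(-3074 + 2331) = √(-743) = I*√743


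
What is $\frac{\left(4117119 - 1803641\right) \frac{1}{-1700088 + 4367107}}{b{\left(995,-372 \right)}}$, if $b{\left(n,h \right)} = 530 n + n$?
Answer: $\frac{2313478}{1409106153555} \approx 1.6418 \cdot 10^{-6}$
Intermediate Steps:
$b{\left(n,h \right)} = 531 n$
$\frac{\left(4117119 - 1803641\right) \frac{1}{-1700088 + 4367107}}{b{\left(995,-372 \right)}} = \frac{\left(4117119 - 1803641\right) \frac{1}{-1700088 + 4367107}}{531 \cdot 995} = \frac{2313478 \cdot \frac{1}{2667019}}{528345} = 2313478 \cdot \frac{1}{2667019} \cdot \frac{1}{528345} = \frac{2313478}{2667019} \cdot \frac{1}{528345} = \frac{2313478}{1409106153555}$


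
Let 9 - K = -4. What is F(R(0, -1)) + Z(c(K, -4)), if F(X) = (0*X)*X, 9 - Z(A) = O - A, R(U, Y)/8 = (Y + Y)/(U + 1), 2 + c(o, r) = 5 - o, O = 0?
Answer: -1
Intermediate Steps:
K = 13 (K = 9 - 1*(-4) = 9 + 4 = 13)
c(o, r) = 3 - o (c(o, r) = -2 + (5 - o) = 3 - o)
R(U, Y) = 16*Y/(1 + U) (R(U, Y) = 8*((Y + Y)/(U + 1)) = 8*((2*Y)/(1 + U)) = 8*(2*Y/(1 + U)) = 16*Y/(1 + U))
Z(A) = 9 + A (Z(A) = 9 - (0 - A) = 9 - (-1)*A = 9 + A)
F(X) = 0 (F(X) = 0*X = 0)
F(R(0, -1)) + Z(c(K, -4)) = 0 + (9 + (3 - 1*13)) = 0 + (9 + (3 - 13)) = 0 + (9 - 10) = 0 - 1 = -1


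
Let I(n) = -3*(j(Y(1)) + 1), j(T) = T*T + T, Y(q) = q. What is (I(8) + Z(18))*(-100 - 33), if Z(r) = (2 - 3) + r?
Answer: -1064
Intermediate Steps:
j(T) = T + T**2 (j(T) = T**2 + T = T + T**2)
Z(r) = -1 + r
I(n) = -9 (I(n) = -3*(1*(1 + 1) + 1) = -3*(1*2 + 1) = -3*(2 + 1) = -3*3 = -9)
(I(8) + Z(18))*(-100 - 33) = (-9 + (-1 + 18))*(-100 - 33) = (-9 + 17)*(-133) = 8*(-133) = -1064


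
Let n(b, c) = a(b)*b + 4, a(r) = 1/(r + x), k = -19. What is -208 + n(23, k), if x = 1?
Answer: -4873/24 ≈ -203.04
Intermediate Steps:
a(r) = 1/(1 + r) (a(r) = 1/(r + 1) = 1/(1 + r))
n(b, c) = 4 + b/(1 + b) (n(b, c) = b/(1 + b) + 4 = 4 + b/(1 + b))
-208 + n(23, k) = -208 + (4 + 5*23)/(1 + 23) = -208 + (4 + 115)/24 = -208 + (1/24)*119 = -208 + 119/24 = -4873/24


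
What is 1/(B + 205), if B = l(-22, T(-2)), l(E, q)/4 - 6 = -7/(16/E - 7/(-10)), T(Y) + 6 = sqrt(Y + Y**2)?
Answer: 3/3767 ≈ 0.00079639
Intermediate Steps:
T(Y) = -6 + sqrt(Y + Y**2)
l(E, q) = 24 - 28/(7/10 + 16/E) (l(E, q) = 24 + 4*(-7/(16/E - 7/(-10))) = 24 + 4*(-7/(16/E - 7*(-1/10))) = 24 + 4*(-7/(16/E + 7/10)) = 24 + 4*(-7/(7/10 + 16/E)) = 24 - 28/(7/10 + 16/E))
B = 3152/3 (B = 16*(240 - 7*(-22))/(160 + 7*(-22)) = 16*(240 + 154)/(160 - 154) = 16*394/6 = 16*(1/6)*394 = 3152/3 ≈ 1050.7)
1/(B + 205) = 1/(3152/3 + 205) = 1/(3767/3) = 3/3767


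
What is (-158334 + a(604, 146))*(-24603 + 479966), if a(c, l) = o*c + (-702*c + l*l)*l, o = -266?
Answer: -26917431316890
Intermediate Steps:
a(c, l) = -266*c + l*(l² - 702*c) (a(c, l) = -266*c + (-702*c + l*l)*l = -266*c + (-702*c + l²)*l = -266*c + (l² - 702*c)*l = -266*c + l*(l² - 702*c))
(-158334 + a(604, 146))*(-24603 + 479966) = (-158334 + (146³ - 266*604 - 702*604*146))*(-24603 + 479966) = (-158334 + (3112136 - 160664 - 61905168))*455363 = (-158334 - 58953696)*455363 = -59112030*455363 = -26917431316890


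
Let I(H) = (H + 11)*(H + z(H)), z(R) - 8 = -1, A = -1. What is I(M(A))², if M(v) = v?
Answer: 3600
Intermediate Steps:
z(R) = 7 (z(R) = 8 - 1 = 7)
I(H) = (7 + H)*(11 + H) (I(H) = (H + 11)*(H + 7) = (11 + H)*(7 + H) = (7 + H)*(11 + H))
I(M(A))² = (77 + (-1)² + 18*(-1))² = (77 + 1 - 18)² = 60² = 3600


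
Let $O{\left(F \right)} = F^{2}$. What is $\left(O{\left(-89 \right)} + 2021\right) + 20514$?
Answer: $30456$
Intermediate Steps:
$\left(O{\left(-89 \right)} + 2021\right) + 20514 = \left(\left(-89\right)^{2} + 2021\right) + 20514 = \left(7921 + 2021\right) + 20514 = 9942 + 20514 = 30456$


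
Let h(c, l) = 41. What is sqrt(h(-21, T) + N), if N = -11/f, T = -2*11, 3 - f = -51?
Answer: sqrt(13218)/18 ≈ 6.3872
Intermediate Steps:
f = 54 (f = 3 - 1*(-51) = 3 + 51 = 54)
T = -22
N = -11/54 ≈ -0.20370
sqrt(h(-21, T) + N) = sqrt(41 - 11/54) = sqrt(2203/54) = sqrt(13218)/18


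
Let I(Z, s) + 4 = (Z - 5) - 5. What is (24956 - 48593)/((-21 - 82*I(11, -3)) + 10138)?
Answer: -23637/10363 ≈ -2.2809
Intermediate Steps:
I(Z, s) = -14 + Z (I(Z, s) = -4 + ((Z - 5) - 5) = -4 + ((-5 + Z) - 5) = -4 + (-10 + Z) = -14 + Z)
(24956 - 48593)/((-21 - 82*I(11, -3)) + 10138) = (24956 - 48593)/((-21 - 82*(-14 + 11)) + 10138) = -23637/((-21 - 82*(-3)) + 10138) = -23637/((-21 + 246) + 10138) = -23637/(225 + 10138) = -23637/10363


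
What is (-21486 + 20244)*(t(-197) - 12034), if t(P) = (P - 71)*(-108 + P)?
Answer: -86574852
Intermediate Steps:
t(P) = (-108 + P)*(-71 + P) (t(P) = (-71 + P)*(-108 + P) = (-108 + P)*(-71 + P))
(-21486 + 20244)*(t(-197) - 12034) = (-21486 + 20244)*((7668 + (-197)² - 179*(-197)) - 12034) = -1242*((7668 + 38809 + 35263) - 12034) = -1242*(81740 - 12034) = -1242*69706 = -86574852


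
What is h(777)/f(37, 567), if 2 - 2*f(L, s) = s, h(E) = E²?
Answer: -1207458/565 ≈ -2137.1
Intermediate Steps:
f(L, s) = 1 - s/2
h(777)/f(37, 567) = 777²/(1 - ½*567) = 603729/(1 - 567/2) = 603729/(-565/2) = 603729*(-2/565) = -1207458/565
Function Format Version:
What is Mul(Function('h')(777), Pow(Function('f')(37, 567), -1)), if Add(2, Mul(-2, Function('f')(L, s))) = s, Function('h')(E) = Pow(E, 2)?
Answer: Rational(-1207458, 565) ≈ -2137.1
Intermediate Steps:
Function('f')(L, s) = Add(1, Mul(Rational(-1, 2), s))
Mul(Function('h')(777), Pow(Function('f')(37, 567), -1)) = Mul(Pow(777, 2), Pow(Add(1, Mul(Rational(-1, 2), 567)), -1)) = Mul(603729, Pow(Add(1, Rational(-567, 2)), -1)) = Mul(603729, Pow(Rational(-565, 2), -1)) = Mul(603729, Rational(-2, 565)) = Rational(-1207458, 565)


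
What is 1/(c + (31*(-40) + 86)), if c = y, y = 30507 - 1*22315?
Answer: 1/7038 ≈ 0.00014209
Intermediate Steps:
y = 8192 (y = 30507 - 22315 = 8192)
c = 8192
1/(c + (31*(-40) + 86)) = 1/(8192 + (31*(-40) + 86)) = 1/(8192 + (-1240 + 86)) = 1/(8192 - 1154) = 1/7038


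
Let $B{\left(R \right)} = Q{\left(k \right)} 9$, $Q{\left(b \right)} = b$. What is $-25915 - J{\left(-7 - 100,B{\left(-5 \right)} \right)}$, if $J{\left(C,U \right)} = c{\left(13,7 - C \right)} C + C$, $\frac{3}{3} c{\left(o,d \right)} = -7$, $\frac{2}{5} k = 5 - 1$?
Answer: $-26557$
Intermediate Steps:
$k = 10$ ($k = \frac{5 \left(5 - 1\right)}{2} = \frac{5}{2} \cdot 4 = 10$)
$c{\left(o,d \right)} = -7$
$B{\left(R \right)} = 90$ ($B{\left(R \right)} = 10 \cdot 9 = 90$)
$J{\left(C,U \right)} = - 6 C$ ($J{\left(C,U \right)} = - 7 C + C = - 6 C$)
$-25915 - J{\left(-7 - 100,B{\left(-5 \right)} \right)} = -25915 - - 6 \left(-7 - 100\right) = -25915 - \left(-6\right) \left(-107\right) = -25915 - 642 = -26557$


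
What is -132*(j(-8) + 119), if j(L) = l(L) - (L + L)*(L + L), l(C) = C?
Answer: 19140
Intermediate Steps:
j(L) = L - 4*L² (j(L) = L - (L + L)*(L + L) = L - 2*L*2*L = L - 4*L²)
-132*(j(-8) + 119) = -132*(-8*(1 - 4*(-8)) + 119) = -132*(-8*(1 + 32) + 119) = -132*(-8*33 + 119) = -132*(-264 + 119) = -132*(-145) = 19140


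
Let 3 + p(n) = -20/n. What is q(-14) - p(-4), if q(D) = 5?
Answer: 3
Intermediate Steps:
p(n) = -3 - 20/n
q(-14) - p(-4) = 5 - (-3 - 20/(-4)) = 5 - (-3 - 20*(-¼)) = 5 - (-3 + 5) = 5 - 1*2 = 5 - 2 = 3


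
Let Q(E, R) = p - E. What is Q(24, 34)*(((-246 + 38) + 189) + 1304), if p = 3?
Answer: -26985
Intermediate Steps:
Q(E, R) = 3 - E
Q(24, 34)*(((-246 + 38) + 189) + 1304) = (3 - 1*24)*(((-246 + 38) + 189) + 1304) = (3 - 24)*((-208 + 189) + 1304) = -21*(-19 + 1304) = -21*1285 = -26985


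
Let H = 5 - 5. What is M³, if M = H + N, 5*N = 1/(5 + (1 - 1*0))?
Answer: 1/27000 ≈ 3.7037e-5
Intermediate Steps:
N = 1/30 (N = 1/(5*(5 + (1 - 1*0))) = 1/(5*(5 + (1 + 0))) = 1/(5*(5 + 1)) = (⅕)/6 = (⅕)*(⅙) = 1/30 ≈ 0.033333)
H = 0
M = 1/30 (M = 0 + 1/30 = 1/30 ≈ 0.033333)
M³ = (1/30)³ = 1/27000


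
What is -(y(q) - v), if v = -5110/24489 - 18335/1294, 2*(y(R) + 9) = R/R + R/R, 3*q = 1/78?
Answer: -202108027/31688766 ≈ -6.3779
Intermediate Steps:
q = 1/234 (q = (⅓)/78 = (⅓)*(1/78) = 1/234 ≈ 0.0042735)
y(R) = -8 (y(R) = -9 + (R/R + R/R)/2 = -9 + (1 + 1)/2 = -9 + (½)*2 = -9 + 1 = -8)
v = -455618155/31688766 (v = -5110*1/24489 - 18335*1/1294 = -5110/24489 - 18335/1294 = -455618155/31688766 ≈ -14.378)
-(y(q) - v) = -(-8 - 1*(-455618155/31688766)) = -(-8 + 455618155/31688766) = -1*202108027/31688766 = -202108027/31688766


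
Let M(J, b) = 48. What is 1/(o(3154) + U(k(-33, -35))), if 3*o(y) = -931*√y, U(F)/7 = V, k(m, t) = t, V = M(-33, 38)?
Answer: -216/195196295 - 57*√3154/55770370 ≈ -5.8505e-5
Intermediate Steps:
V = 48
U(F) = 336 (U(F) = 7*48 = 336)
o(y) = -931*√y/3 (o(y) = (-931*√y)/3 = -931*√y/3)
1/(o(3154) + U(k(-33, -35))) = 1/(-931*√3154/3 + 336) = 1/(336 - 931*√3154/3)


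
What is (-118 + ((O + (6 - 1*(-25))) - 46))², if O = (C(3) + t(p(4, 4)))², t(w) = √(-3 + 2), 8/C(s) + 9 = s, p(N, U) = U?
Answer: 1415524/81 + 19040*I/27 ≈ 17476.0 + 705.19*I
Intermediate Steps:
C(s) = 8/(-9 + s)
t(w) = I (t(w) = √(-1) = I)
O = (-4/3 + I)² (O = (8/(-9 + 3) + I)² = (8/(-6) + I)² = (8*(-⅙) + I)² = (-4/3 + I)² ≈ 0.77778 - 2.6667*I)
(-118 + ((O + (6 - 1*(-25))) - 46))² = (-118 + (((7/9 - 8*I/3) + (6 - 1*(-25))) - 46))² = (-118 + (((7/9 - 8*I/3) + (6 + 25)) - 46))² = (-118 + (((7/9 - 8*I/3) + 31) - 46))² = (-118 + ((286/9 - 8*I/3) - 46))² = (-118 + (-128/9 - 8*I/3))² = (-1190/9 - 8*I/3)²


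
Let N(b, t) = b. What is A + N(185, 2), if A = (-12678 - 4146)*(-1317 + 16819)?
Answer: -260805463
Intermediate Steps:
A = -260805648 (A = -16824*15502 = -260805648)
A + N(185, 2) = -260805648 + 185 = -260805463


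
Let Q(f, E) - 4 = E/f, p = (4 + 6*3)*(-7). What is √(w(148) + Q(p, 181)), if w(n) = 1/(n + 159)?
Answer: √6321021322/47278 ≈ 1.6816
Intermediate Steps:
w(n) = 1/(159 + n)
p = -154 (p = (4 + 18)*(-7) = 22*(-7) = -154)
Q(f, E) = 4 + E/f
√(w(148) + Q(p, 181)) = √(1/(159 + 148) + (4 + 181/(-154))) = √(1/307 + (4 + 181*(-1/154))) = √(1/307 + (4 - 181/154)) = √(1/307 + 435/154) = √(133699/47278) = √6321021322/47278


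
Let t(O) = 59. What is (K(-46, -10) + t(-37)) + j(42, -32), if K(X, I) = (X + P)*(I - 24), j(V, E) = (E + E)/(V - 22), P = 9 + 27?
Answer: 1979/5 ≈ 395.80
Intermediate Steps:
P = 36
j(V, E) = 2*E/(-22 + V) (j(V, E) = (2*E)/(-22 + V) = 2*E/(-22 + V))
K(X, I) = (-24 + I)*(36 + X) (K(X, I) = (X + 36)*(I - 24) = (36 + X)*(-24 + I) = (-24 + I)*(36 + X))
(K(-46, -10) + t(-37)) + j(42, -32) = ((-864 - 24*(-46) + 36*(-10) - 10*(-46)) + 59) + 2*(-32)/(-22 + 42) = ((-864 + 1104 - 360 + 460) + 59) + 2*(-32)/20 = (340 + 59) + 2*(-32)*(1/20) = 399 - 16/5 = 1979/5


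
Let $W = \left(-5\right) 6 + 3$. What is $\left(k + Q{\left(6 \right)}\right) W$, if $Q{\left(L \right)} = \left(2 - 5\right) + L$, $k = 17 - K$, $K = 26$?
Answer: $162$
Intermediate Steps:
$W = -27$ ($W = -30 + 3 = -27$)
$k = -9$ ($k = 17 - 26 = -9$)
$Q{\left(L \right)} = -3 + L$
$\left(k + Q{\left(6 \right)}\right) W = \left(-9 + \left(-3 + 6\right)\right) \left(-27\right) = \left(-9 + 3\right) \left(-27\right) = \left(-6\right) \left(-27\right) = 162$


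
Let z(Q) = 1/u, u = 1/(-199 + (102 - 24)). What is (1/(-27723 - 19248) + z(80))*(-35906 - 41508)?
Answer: 439981849688/46971 ≈ 9.3671e+6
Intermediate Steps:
u = -1/121 (u = 1/(-199 + 78) = 1/(-121) = -1/121 ≈ -0.0082645)
z(Q) = -121 (z(Q) = 1/(-1/121) = -121)
(1/(-27723 - 19248) + z(80))*(-35906 - 41508) = (1/(-27723 - 19248) - 121)*(-35906 - 41508) = (1/(-46971) - 121)*(-77414) = (-1/46971 - 121)*(-77414) = -5683492/46971*(-77414) = 439981849688/46971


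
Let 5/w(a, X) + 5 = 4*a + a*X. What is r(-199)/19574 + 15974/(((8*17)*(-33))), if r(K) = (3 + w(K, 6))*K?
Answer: -10485459773/2920949724 ≈ -3.5897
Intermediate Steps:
w(a, X) = 5/(-5 + 4*a + X*a) (w(a, X) = 5/(-5 + (4*a + a*X)) = 5/(-5 + (4*a + X*a)) = 5/(-5 + 4*a + X*a))
r(K) = K*(3 + 5/(-5 + 10*K)) (r(K) = (3 + 5/(-5 + 4*K + 6*K))*K = (3 + 5/(-5 + 10*K))*K = K*(3 + 5/(-5 + 10*K)))
r(-199)/19574 + 15974/(((8*17)*(-33))) = (2*(-199)*(-1 + 3*(-199))/(-1 + 2*(-199)))/19574 + 15974/(((8*17)*(-33))) = (2*(-199)*(-1 - 597)/(-1 - 398))*(1/19574) + 15974/((136*(-33))) = (2*(-199)*(-598)/(-399))*(1/19574) + 15974/(-4488) = (2*(-199)*(-1/399)*(-598))*(1/19574) + 15974*(-1/4488) = -238004/399*1/19574 - 7987/2244 = -119002/3905013 - 7987/2244 = -10485459773/2920949724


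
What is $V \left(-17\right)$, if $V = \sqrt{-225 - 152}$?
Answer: $- 17 i \sqrt{377} \approx - 330.08 i$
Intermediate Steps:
$V = i \sqrt{377}$ ($V = \sqrt{-377} = i \sqrt{377} \approx 19.417 i$)
$V \left(-17\right) = i \sqrt{377} \left(-17\right) = - 17 i \sqrt{377}$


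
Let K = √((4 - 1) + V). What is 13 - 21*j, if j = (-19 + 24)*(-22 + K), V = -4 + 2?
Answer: 2218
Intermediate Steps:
V = -2
K = 1 (K = √((4 - 1) - 2) = √(3 - 2) = √1 = 1)
j = -105 (j = (-19 + 24)*(-22 + 1) = 5*(-21) = -105)
13 - 21*j = 13 - 21*(-105) = 13 + 2205 = 2218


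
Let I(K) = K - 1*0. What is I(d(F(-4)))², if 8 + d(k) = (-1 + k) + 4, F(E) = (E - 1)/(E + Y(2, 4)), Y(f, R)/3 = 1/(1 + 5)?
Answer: 625/49 ≈ 12.755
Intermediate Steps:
Y(f, R) = ½ (Y(f, R) = 3/(1 + 5) = 3/6 = 3*(⅙) = ½)
F(E) = (-1 + E)/(½ + E) (F(E) = (E - 1)/(E + ½) = (-1 + E)/(½ + E))
d(k) = -5 + k (d(k) = -8 + ((-1 + k) + 4) = -8 + (3 + k) = -5 + k)
I(K) = K (I(K) = K + 0 = K)
I(d(F(-4)))² = (-5 + 2*(-1 - 4)/(1 + 2*(-4)))² = (-5 + 2*(-5)/(1 - 8))² = (-5 + 2*(-5)/(-7))² = (-5 + 2*(-⅐)*(-5))² = (-5 + 10/7)² = (-25/7)² = 625/49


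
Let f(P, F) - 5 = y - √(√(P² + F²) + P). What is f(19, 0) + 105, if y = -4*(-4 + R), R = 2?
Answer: 118 - √38 ≈ 111.84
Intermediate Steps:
y = 8 (y = -4*(-4 + 2) = -4*(-2) = 8)
f(P, F) = 13 - √(P + √(F² + P²)) (f(P, F) = 5 + (8 - √(√(P² + F²) + P)) = 5 + (8 - √(√(F² + P²) + P)) = 5 + (8 - √(P + √(F² + P²))) = 13 - √(P + √(F² + P²)))
f(19, 0) + 105 = (13 - √(19 + √(0² + 19²))) + 105 = (13 - √(19 + √(0 + 361))) + 105 = (13 - √(19 + √361)) + 105 = (13 - √(19 + 19)) + 105 = (13 - √38) + 105 = 118 - √38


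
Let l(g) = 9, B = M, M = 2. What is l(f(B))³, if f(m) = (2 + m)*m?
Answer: 729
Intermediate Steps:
B = 2
f(m) = m*(2 + m)
l(f(B))³ = 9³ = 729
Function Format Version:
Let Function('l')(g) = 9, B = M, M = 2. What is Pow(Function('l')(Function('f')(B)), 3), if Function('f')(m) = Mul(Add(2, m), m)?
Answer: 729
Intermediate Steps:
B = 2
Function('f')(m) = Mul(m, Add(2, m))
Pow(Function('l')(Function('f')(B)), 3) = Pow(9, 3) = 729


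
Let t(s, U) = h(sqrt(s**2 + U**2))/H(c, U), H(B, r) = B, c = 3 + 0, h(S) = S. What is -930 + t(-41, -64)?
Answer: -930 + sqrt(5777)/3 ≈ -904.66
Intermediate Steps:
c = 3
t(s, U) = sqrt(U**2 + s**2)/3 (t(s, U) = sqrt(s**2 + U**2)/3 = sqrt(U**2 + s**2)*(1/3) = sqrt(U**2 + s**2)/3)
-930 + t(-41, -64) = -930 + sqrt((-64)**2 + (-41)**2)/3 = -930 + sqrt(4096 + 1681)/3 = -930 + sqrt(5777)/3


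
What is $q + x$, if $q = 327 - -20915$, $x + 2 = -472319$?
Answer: $-451079$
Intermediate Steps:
$x = -472321$ ($x = -2 - 472319 = -472321$)
$q = 21242$ ($q = 327 + 20915 = 21242$)
$q + x = 21242 - 472321 = -451079$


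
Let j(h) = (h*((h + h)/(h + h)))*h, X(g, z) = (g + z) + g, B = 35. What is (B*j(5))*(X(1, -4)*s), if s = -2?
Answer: 3500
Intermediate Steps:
X(g, z) = z + 2*g
j(h) = h**2 (j(h) = (h*((2*h)/((2*h))))*h = (h*((2*h)*(1/(2*h))))*h = (h*1)*h = h*h = h**2)
(B*j(5))*(X(1, -4)*s) = (35*5**2)*((-4 + 2*1)*(-2)) = (35*25)*((-4 + 2)*(-2)) = 875*(-2*(-2)) = 875*4 = 3500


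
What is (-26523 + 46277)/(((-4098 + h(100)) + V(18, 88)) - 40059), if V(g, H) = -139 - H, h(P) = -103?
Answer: -19754/44487 ≈ -0.44404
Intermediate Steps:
(-26523 + 46277)/(((-4098 + h(100)) + V(18, 88)) - 40059) = (-26523 + 46277)/(((-4098 - 103) + (-139 - 1*88)) - 40059) = 19754/((-4201 + (-139 - 88)) - 40059) = 19754/((-4201 - 227) - 40059) = 19754/(-4428 - 40059) = 19754/(-44487) = 19754*(-1/44487) = -19754/44487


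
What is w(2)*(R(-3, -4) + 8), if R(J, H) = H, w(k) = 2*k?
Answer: 16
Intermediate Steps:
w(2)*(R(-3, -4) + 8) = (2*2)*(-4 + 8) = 4*4 = 16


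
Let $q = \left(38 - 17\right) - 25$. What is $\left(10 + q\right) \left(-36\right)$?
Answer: $-216$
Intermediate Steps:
$q = -4$ ($q = 21 - 25 = -4$)
$\left(10 + q\right) \left(-36\right) = \left(10 - 4\right) \left(-36\right) = 6 \left(-36\right) = -216$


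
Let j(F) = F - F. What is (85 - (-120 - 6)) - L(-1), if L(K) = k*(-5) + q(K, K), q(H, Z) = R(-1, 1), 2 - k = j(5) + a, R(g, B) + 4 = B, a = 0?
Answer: 224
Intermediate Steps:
j(F) = 0
R(g, B) = -4 + B
k = 2 (k = 2 - (0 + 0) = 2 - 1*0 = 2 + 0 = 2)
q(H, Z) = -3 (q(H, Z) = -4 + 1 = -3)
L(K) = -13 (L(K) = 2*(-5) - 3 = -10 - 3 = -13)
(85 - (-120 - 6)) - L(-1) = (85 - (-120 - 6)) - 1*(-13) = (85 - 1*(-126)) + 13 = (85 + 126) + 13 = 211 + 13 = 224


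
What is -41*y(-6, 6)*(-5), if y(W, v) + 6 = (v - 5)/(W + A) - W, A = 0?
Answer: -205/6 ≈ -34.167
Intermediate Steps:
y(W, v) = -6 - W + (-5 + v)/W (y(W, v) = -6 + ((v - 5)/(W + 0) - W) = -6 + ((-5 + v)/W - W) = -6 + (-W + (-5 + v)/W) = -6 - W + (-5 + v)/W)
-41*y(-6, 6)*(-5) = -41*(-6 - 1*(-6) - 5/(-6) + 6/(-6))*(-5) = -41*(-6 + 6 - 5*(-⅙) + 6*(-⅙))*(-5) = -41*(-6 + 6 + ⅚ - 1)*(-5) = -41*(-⅙)*(-5) = (41/6)*(-5) = -205/6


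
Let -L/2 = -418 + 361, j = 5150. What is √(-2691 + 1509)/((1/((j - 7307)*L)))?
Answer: -245898*I*√1182 ≈ -8.454e+6*I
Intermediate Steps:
L = 114 (L = -2*(-418 + 361) = -2*(-57) = 114)
√(-2691 + 1509)/((1/((j - 7307)*L))) = √(-2691 + 1509)/((1/((5150 - 7307)*114))) = √(-1182)/(((1/114)/(-2157))) = (I*√1182)/((-1/2157*1/114)) = (I*√1182)/(-1/245898) = (I*√1182)*(-245898) = -245898*I*√1182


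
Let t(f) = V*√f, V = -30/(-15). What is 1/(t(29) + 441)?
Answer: 441/194365 - 2*√29/194365 ≈ 0.0022135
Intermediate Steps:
V = 2 (V = -30*(-1/15) = 2)
t(f) = 2*√f
1/(t(29) + 441) = 1/(2*√29 + 441) = 1/(441 + 2*√29)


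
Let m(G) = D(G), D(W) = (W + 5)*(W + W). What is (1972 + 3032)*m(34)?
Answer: 13270608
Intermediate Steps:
D(W) = 2*W*(5 + W) (D(W) = (5 + W)*(2*W) = 2*W*(5 + W))
m(G) = 2*G*(5 + G)
(1972 + 3032)*m(34) = (1972 + 3032)*(2*34*(5 + 34)) = 5004*(2*34*39) = 5004*2652 = 13270608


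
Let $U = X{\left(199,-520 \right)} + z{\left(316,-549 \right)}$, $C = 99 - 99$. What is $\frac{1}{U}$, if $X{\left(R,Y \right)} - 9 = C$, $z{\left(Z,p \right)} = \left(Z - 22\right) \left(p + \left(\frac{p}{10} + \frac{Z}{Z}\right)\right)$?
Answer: $- \frac{5}{886218} \approx -5.642 \cdot 10^{-6}$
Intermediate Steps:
$z{\left(Z,p \right)} = \left(1 + \frac{11 p}{10}\right) \left(-22 + Z\right)$ ($z{\left(Z,p \right)} = \left(-22 + Z\right) \left(p + \left(p \frac{1}{10} + 1\right)\right) = \left(-22 + Z\right) \left(p + \left(\frac{p}{10} + 1\right)\right) = \left(-22 + Z\right) \left(p + \left(1 + \frac{p}{10}\right)\right) = \left(-22 + Z\right) \left(1 + \frac{11 p}{10}\right) = \left(1 + \frac{11 p}{10}\right) \left(-22 + Z\right)$)
$C = 0$
$X{\left(R,Y \right)} = 9$ ($X{\left(R,Y \right)} = 9 + 0 = 9$)
$U = - \frac{886218}{5}$ ($U = 9 + \left(-22 + 316 - - \frac{66429}{5} + \frac{11}{10} \cdot 316 \left(-549\right)\right) = 9 + \left(-22 + 316 + \frac{66429}{5} - \frac{954162}{5}\right) = 9 - \frac{886263}{5} = - \frac{886218}{5} \approx -1.7724 \cdot 10^{5}$)
$\frac{1}{U} = \frac{1}{- \frac{886218}{5}} = - \frac{5}{886218}$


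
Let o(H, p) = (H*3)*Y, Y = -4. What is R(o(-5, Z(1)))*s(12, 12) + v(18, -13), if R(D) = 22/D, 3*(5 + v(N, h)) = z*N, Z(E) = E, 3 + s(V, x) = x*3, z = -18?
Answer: -1009/10 ≈ -100.90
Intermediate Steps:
s(V, x) = -3 + 3*x (s(V, x) = -3 + x*3 = -3 + 3*x)
o(H, p) = -12*H (o(H, p) = (H*3)*(-4) = (3*H)*(-4) = -12*H)
v(N, h) = -5 - 6*N (v(N, h) = -5 + (-18*N)/3 = -5 - 6*N)
R(o(-5, Z(1)))*s(12, 12) + v(18, -13) = (22/((-12*(-5))))*(-3 + 3*12) + (-5 - 6*18) = (22/60)*(-3 + 36) + (-5 - 108) = (22*(1/60))*33 - 113 = (11/30)*33 - 113 = 121/10 - 113 = -1009/10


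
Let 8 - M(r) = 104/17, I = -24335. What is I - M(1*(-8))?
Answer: -413727/17 ≈ -24337.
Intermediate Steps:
M(r) = 32/17 (M(r) = 8 - 104/17 = 32/17)
I - M(1*(-8)) = -24335 - 1*32/17 = -24335 - 32/17 = -413727/17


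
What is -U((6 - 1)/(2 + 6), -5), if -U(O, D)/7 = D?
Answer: -35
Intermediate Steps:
U(O, D) = -7*D
-U((6 - 1)/(2 + 6), -5) = -(-7)*(-5) = -1*35 = -35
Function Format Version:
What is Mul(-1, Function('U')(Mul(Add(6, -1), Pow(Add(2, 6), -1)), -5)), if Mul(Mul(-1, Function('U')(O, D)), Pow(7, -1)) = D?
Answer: -35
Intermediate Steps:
Function('U')(O, D) = Mul(-7, D)
Mul(-1, Function('U')(Mul(Add(6, -1), Pow(Add(2, 6), -1)), -5)) = Mul(-1, Mul(-7, -5)) = Mul(-1, 35) = -35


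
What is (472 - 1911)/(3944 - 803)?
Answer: -1439/3141 ≈ -0.45813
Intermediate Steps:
(472 - 1911)/(3944 - 803) = -1439/3141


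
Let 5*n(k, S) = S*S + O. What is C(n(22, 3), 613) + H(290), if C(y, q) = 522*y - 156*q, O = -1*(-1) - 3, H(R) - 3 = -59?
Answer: -474766/5 ≈ -94953.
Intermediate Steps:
H(R) = -56 (H(R) = 3 - 59 = -56)
O = -2 (O = 1 - 3 = -2)
n(k, S) = -⅖ + S²/5 (n(k, S) = (S*S - 2)/5 = (S² - 2)/5 = (-2 + S²)/5 = -⅖ + S²/5)
C(y, q) = -156*q + 522*y
C(n(22, 3), 613) + H(290) = (-156*613 + 522*(-⅖ + (⅕)*3²)) - 56 = (-95628 + 522*(-⅖ + (⅕)*9)) - 56 = (-95628 + 522*(-⅖ + 9/5)) - 56 = (-95628 + 522*(7/5)) - 56 = (-95628 + 3654/5) - 56 = -474486/5 - 56 = -474766/5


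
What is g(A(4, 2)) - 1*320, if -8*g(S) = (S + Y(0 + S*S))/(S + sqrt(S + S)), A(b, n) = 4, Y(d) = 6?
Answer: -2565/8 + 5*sqrt(2)/16 ≈ -320.18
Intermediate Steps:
g(S) = -(6 + S)/(8*(S + sqrt(2)*sqrt(S))) (g(S) = -(S + 6)/(8*(S + sqrt(S + S))) = -(6 + S)/(8*(S + sqrt(2*S))) = -(6 + S)/(8*(S + sqrt(2)*sqrt(S))))
g(A(4, 2)) - 1*320 = (-6 - 1*4)/(8*(4 + sqrt(2)*sqrt(4))) - 1*320 = (-6 - 4)/(8*(4 + sqrt(2)*2)) - 320 = (1/8)*(-10)/(4 + 2*sqrt(2)) - 320 = -5/(4*(4 + 2*sqrt(2))) - 320 = -320 - 5/(4*(4 + 2*sqrt(2)))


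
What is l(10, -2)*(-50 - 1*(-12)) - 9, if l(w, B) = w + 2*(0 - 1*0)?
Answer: -389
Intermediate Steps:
l(w, B) = w (l(w, B) = w + 2*(0 + 0) = w + 2*0 = w + 0 = w)
l(10, -2)*(-50 - 1*(-12)) - 9 = 10*(-50 - 1*(-12)) - 9 = 10*(-50 + 12) - 9 = 10*(-38) - 9 = -380 - 9 = -389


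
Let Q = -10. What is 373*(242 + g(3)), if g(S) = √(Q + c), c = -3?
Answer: 90266 + 373*I*√13 ≈ 90266.0 + 1344.9*I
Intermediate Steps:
g(S) = I*√13 (g(S) = √(-10 - 3) = √(-13) = I*√13)
373*(242 + g(3)) = 373*(242 + I*√13) = 90266 + 373*I*√13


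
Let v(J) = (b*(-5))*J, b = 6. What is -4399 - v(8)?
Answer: -4159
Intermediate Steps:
v(J) = -30*J (v(J) = (6*(-5))*J = -30*J)
-4399 - v(8) = -4399 - (-30)*8 = -4399 - 1*(-240) = -4399 + 240 = -4159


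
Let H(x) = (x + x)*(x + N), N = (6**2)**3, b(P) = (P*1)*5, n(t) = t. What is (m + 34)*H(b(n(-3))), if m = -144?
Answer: 153915300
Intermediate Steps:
b(P) = 5*P (b(P) = P*5 = 5*P)
N = 46656 (N = 36**3 = 46656)
H(x) = 2*x*(46656 + x) (H(x) = (x + x)*(x + 46656) = (2*x)*(46656 + x) = 2*x*(46656 + x))
(m + 34)*H(b(n(-3))) = (-144 + 34)*(2*(5*(-3))*(46656 + 5*(-3))) = -220*(-15)*(46656 - 15) = -220*(-15)*46641 = -110*(-1399230) = 153915300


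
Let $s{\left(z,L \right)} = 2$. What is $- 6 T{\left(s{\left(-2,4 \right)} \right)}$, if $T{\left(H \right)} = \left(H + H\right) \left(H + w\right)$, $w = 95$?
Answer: $-2328$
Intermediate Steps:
$T{\left(H \right)} = 2 H \left(95 + H\right)$ ($T{\left(H \right)} = \left(H + H\right) \left(H + 95\right) = 2 H \left(95 + H\right)$)
$- 6 T{\left(s{\left(-2,4 \right)} \right)} = - 6 \cdot 2 \cdot 2 \left(95 + 2\right) = - 6 \cdot 2 \cdot 2 \cdot 97 = \left(-6\right) 388 = -2328$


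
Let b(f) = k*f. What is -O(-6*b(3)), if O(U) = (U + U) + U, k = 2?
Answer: 108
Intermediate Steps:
b(f) = 2*f
O(U) = 3*U (O(U) = 2*U + U = 3*U)
-O(-6*b(3)) = -3*(-12*3) = -3*(-6*6) = -3*(-36) = -1*(-108) = 108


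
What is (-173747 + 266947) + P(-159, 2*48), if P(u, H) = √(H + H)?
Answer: 93200 + 8*√3 ≈ 93214.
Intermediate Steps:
P(u, H) = √2*√H (P(u, H) = √(2*H) = √2*√H)
(-173747 + 266947) + P(-159, 2*48) = (-173747 + 266947) + √2*√(2*48) = 93200 + √2*√96 = 93200 + √2*(4*√6) = 93200 + 8*√3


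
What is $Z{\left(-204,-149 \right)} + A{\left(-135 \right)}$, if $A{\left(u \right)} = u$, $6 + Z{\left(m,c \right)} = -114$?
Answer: $-255$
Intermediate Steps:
$Z{\left(m,c \right)} = -120$ ($Z{\left(m,c \right)} = -6 - 114 = -120$)
$Z{\left(-204,-149 \right)} + A{\left(-135 \right)} = -120 - 135 = -255$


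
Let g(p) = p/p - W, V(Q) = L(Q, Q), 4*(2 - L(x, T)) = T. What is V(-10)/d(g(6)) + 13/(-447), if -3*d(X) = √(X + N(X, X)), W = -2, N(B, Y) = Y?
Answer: -13/447 - 9*√6/4 ≈ -5.5404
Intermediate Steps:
L(x, T) = 2 - T/4
V(Q) = 2 - Q/4
g(p) = 3 (g(p) = p/p - 1*(-2) = 1 + 2 = 3)
d(X) = -√2*√X/3 (d(X) = -√(X + X)/3 = -√2*√X/3)
V(-10)/d(g(6)) + 13/(-447) = (2 - ¼*(-10))/((-√2*√3/3)) + 13/(-447) = (2 + 5/2)/((-√6/3)) + 13*(-1/447) = 9*(-√6/2)/2 - 13/447 = -9*√6/4 - 13/447 = -13/447 - 9*√6/4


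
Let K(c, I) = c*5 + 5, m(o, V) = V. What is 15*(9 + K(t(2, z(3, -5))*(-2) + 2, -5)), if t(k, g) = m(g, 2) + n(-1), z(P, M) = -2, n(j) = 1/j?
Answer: 210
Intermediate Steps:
n(j) = 1/j
t(k, g) = 1 (t(k, g) = 2 + 1/(-1) = 2 - 1 = 1)
K(c, I) = 5 + 5*c (K(c, I) = 5*c + 5 = 5 + 5*c)
15*(9 + K(t(2, z(3, -5))*(-2) + 2, -5)) = 15*(9 + (5 + 5*(1*(-2) + 2))) = 15*(9 + (5 + 5*(-2 + 2))) = 15*(9 + (5 + 5*0)) = 15*(9 + (5 + 0)) = 15*(9 + 5) = 15*14 = 210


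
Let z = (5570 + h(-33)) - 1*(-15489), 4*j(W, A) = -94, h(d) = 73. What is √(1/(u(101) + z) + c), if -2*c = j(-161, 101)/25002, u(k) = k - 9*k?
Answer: 13*√22033543098/84690108 ≈ 0.022785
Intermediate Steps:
j(W, A) = -47/2 (j(W, A) = (¼)*(-94) = -47/2)
u(k) = -8*k
c = 47/100008 (c = -(-47)/(4*25002) = -½*(-47/50004) = 47/100008 ≈ 0.00046996)
z = 21132 (z = (5570 + 73) - 1*(-15489) = 5643 + 15489 = 21132)
√(1/(u(101) + z) + c) = √(1/(-8*101 + 21132) + 47/100008) = √(1/(-808 + 21132) + 47/100008) = √(1/20324 + 47/100008) = √(263809/508140648) = 13*√22033543098/84690108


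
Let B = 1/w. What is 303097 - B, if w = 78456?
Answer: 23779778231/78456 ≈ 3.0310e+5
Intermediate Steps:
B = 1/78456 ≈ 1.2746e-5
303097 - B = 303097 - 1*1/78456 = 303097 - 1/78456 = 23779778231/78456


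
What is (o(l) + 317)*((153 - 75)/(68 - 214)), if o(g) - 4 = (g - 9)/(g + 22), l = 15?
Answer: -463437/2701 ≈ -171.58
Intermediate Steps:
o(g) = 4 + (-9 + g)/(22 + g) (o(g) = 4 + (g - 9)/(g + 22) = 4 + (-9 + g)/(22 + g))
(o(l) + 317)*((153 - 75)/(68 - 214)) = ((79 + 5*15)/(22 + 15) + 317)*((153 - 75)/(68 - 214)) = ((79 + 75)/37 + 317)*(78/(-146)) = ((1/37)*154 + 317)*(78*(-1/146)) = (154/37 + 317)*(-39/73) = (11883/37)*(-39/73) = -463437/2701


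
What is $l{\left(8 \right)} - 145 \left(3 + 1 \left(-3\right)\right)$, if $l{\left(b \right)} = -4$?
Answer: $-4$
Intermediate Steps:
$l{\left(8 \right)} - 145 \left(3 + 1 \left(-3\right)\right) = -4 - 145 \left(3 + 1 \left(-3\right)\right) = -4 - 145 \left(3 - 3\right) = -4 - 0 = -4 + 0 = -4$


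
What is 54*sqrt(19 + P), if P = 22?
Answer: 54*sqrt(41) ≈ 345.77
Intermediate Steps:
54*sqrt(19 + P) = 54*sqrt(19 + 22) = 54*sqrt(41)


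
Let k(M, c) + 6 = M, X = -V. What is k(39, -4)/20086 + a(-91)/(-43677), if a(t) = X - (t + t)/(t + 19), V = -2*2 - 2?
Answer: 2244433/1435575636 ≈ 0.0015634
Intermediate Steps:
V = -6 (V = -4 - 2 = -6)
X = 6 (X = -1*(-6) = 6)
k(M, c) = -6 + M
a(t) = 6 - 2*t/(19 + t) (a(t) = 6 - (t + t)/(t + 19) = 6 - 2*t/(19 + t))
k(39, -4)/20086 + a(-91)/(-43677) = (-6 + 39)/20086 + (2*(57 + 2*(-91))/(19 - 91))/(-43677) = 33*(1/20086) + (2*(57 - 182)/(-72))*(-1/43677) = 3/1826 + (2*(-1/72)*(-125))*(-1/43677) = 3/1826 + (125/36)*(-1/43677) = 3/1826 - 125/1572372 = 2244433/1435575636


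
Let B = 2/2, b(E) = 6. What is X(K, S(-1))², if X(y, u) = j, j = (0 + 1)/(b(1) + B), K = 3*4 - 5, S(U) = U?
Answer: 1/49 ≈ 0.020408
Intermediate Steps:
K = 7 (K = 12 - 5 = 7)
B = 1 (B = 2*(½) = 1)
j = ⅐ (j = (0 + 1)/(6 + 1) = 1/7 = 1*(⅐) = ⅐ ≈ 0.14286)
X(y, u) = ⅐
X(K, S(-1))² = (⅐)² = 1/49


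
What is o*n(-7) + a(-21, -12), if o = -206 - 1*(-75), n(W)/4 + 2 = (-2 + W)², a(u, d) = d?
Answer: -41408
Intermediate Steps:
n(W) = -8 + 4*(-2 + W)²
o = -131 (o = -206 + 75 = -131)
o*n(-7) + a(-21, -12) = -131*(-8 + 4*(-2 - 7)²) - 12 = -131*(-8 + 4*(-9)²) - 12 = -131*(-8 + 4*81) - 12 = -131*(-8 + 324) - 12 = -131*316 - 12 = -41396 - 12 = -41408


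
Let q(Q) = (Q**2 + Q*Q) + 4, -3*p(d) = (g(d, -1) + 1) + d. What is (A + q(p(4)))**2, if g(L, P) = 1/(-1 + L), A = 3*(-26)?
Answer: 30052324/6561 ≈ 4580.4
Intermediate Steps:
A = -78
p(d) = -1/3 - d/3 - 1/(3*(-1 + d)) (p(d) = -((1/(-1 + d) + 1) + d)/3 = -((1 + 1/(-1 + d)) + d)/3 = -(1 + d + 1/(-1 + d))/3 = -1/3 - d/3 - 1/(3*(-1 + d)))
q(Q) = 4 + 2*Q**2 (q(Q) = (Q**2 + Q**2) + 4 = 2*Q**2 + 4 = 4 + 2*Q**2)
(A + q(p(4)))**2 = (-78 + (4 + 2*(-1*4**2/(-3 + 3*4))**2))**2 = (-78 + (4 + 2*(-1*16/(-3 + 12))**2))**2 = (-78 + (4 + 2*(-1*16/9)**2))**2 = (-78 + (4 + 2*(-1*16*1/9)**2))**2 = (-78 + (4 + 2*(-16/9)**2))**2 = (-78 + (4 + 2*(256/81)))**2 = (-78 + (4 + 512/81))**2 = (-78 + 836/81)**2 = (-5482/81)**2 = 30052324/6561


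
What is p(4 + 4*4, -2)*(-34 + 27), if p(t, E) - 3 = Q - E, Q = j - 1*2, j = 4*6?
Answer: -189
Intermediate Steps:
j = 24
Q = 22 (Q = 24 - 1*2 = 24 - 2 = 22)
p(t, E) = 25 - E (p(t, E) = 3 + (22 - E) = 25 - E)
p(4 + 4*4, -2)*(-34 + 27) = (25 - 1*(-2))*(-34 + 27) = (25 + 2)*(-7) = 27*(-7) = -189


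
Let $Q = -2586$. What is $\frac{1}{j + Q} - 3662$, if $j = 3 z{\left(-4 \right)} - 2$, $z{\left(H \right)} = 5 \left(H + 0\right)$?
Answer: $- \frac{9696977}{2648} \approx -3662.0$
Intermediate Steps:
$z{\left(H \right)} = 5 H$
$j = -62$ ($j = 3 \cdot 5 \left(-4\right) - 2 = 3 \left(-20\right) - 2 = -60 - 2 = -62$)
$\frac{1}{j + Q} - 3662 = \frac{1}{-62 - 2586} - 3662 = \frac{1}{-2648} - 3662 = - \frac{1}{2648} - 3662 = - \frac{9696977}{2648}$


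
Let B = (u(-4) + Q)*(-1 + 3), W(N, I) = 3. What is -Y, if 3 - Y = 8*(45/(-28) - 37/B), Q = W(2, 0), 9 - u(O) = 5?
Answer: -37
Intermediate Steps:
u(O) = 4 (u(O) = 9 - 1*5 = 9 - 5 = 4)
Q = 3
B = 14 (B = (4 + 3)*(-1 + 3) = 7*2 = 14)
Y = 37 (Y = 3 - 8*(45/(-28) - 37/14) = 3 - 8*(45*(-1/28) - 37*1/14) = 3 - 8*(-45/28 - 37/14) = 3 - 8*(-17)/4 = 3 - 1*(-34) = 3 + 34 = 37)
-Y = -1*37 = -37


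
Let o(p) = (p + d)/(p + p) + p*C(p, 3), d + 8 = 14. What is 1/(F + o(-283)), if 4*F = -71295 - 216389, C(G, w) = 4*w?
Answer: -566/42629145 ≈ -1.3277e-5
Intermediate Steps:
d = 6 (d = -8 + 14 = 6)
o(p) = 12*p + (6 + p)/(2*p) (o(p) = (p + 6)/(p + p) + p*(4*3) = (6 + p)/((2*p)) + p*12 = (6 + p)*(1/(2*p)) + 12*p = (6 + p)/(2*p) + 12*p = 12*p + (6 + p)/(2*p))
F = -71921 (F = (-71295 - 216389)/4 = (¼)*(-287684) = -71921)
1/(F + o(-283)) = 1/(-71921 + (½ + 3/(-283) + 12*(-283))) = 1/(-71921 + (½ + 3*(-1/283) - 3396)) = 1/(-71921 + (½ - 3/283 - 3396)) = 1/(-71921 - 1921859/566) = 1/(-42629145/566) = -566/42629145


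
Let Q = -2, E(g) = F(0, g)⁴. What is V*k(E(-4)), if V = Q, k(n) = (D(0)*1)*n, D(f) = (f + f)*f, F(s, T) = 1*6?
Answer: 0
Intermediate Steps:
F(s, T) = 6
E(g) = 1296 (E(g) = 6⁴ = 1296)
D(f) = 2*f² (D(f) = (2*f)*f = 2*f²)
k(n) = 0 (k(n) = ((2*0²)*1)*n = ((2*0)*1)*n = (0*1)*n = 0*n = 0)
V = -2
V*k(E(-4)) = -2*0 = 0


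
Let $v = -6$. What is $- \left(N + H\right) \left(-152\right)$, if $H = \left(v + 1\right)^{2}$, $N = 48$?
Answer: $11096$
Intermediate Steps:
$H = 25$ ($H = \left(-6 + 1\right)^{2} = \left(-5\right)^{2} = 25$)
$- \left(N + H\right) \left(-152\right) = - \left(48 + 25\right) \left(-152\right) = - 73 \left(-152\right) = \left(-1\right) \left(-11096\right) = 11096$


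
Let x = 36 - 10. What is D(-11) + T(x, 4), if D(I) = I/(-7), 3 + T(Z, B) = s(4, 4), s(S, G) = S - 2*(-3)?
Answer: 60/7 ≈ 8.5714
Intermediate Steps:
x = 26
s(S, G) = 6 + S (s(S, G) = S + 6 = 6 + S)
T(Z, B) = 7 (T(Z, B) = -3 + (6 + 4) = -3 + 10 = 7)
D(I) = -I/7 (D(I) = I*(-1/7) = -I/7)
D(-11) + T(x, 4) = -1/7*(-11) + 7 = 11/7 + 7 = 60/7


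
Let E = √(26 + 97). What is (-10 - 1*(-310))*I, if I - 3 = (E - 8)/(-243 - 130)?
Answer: 338100/373 - 300*√123/373 ≈ 897.51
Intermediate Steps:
E = √123 ≈ 11.091
I = 1127/373 - √123/373 (I = 3 + (√123 - 8)/(-243 - 130) = 3 + (-8 + √123)/(-373) = 3 + (-8 + √123)*(-1/373) = 3 + (8/373 - √123/373) = 1127/373 - √123/373 ≈ 2.9917)
(-10 - 1*(-310))*I = (-10 - 1*(-310))*(1127/373 - √123/373) = (-10 + 310)*(1127/373 - √123/373) = 300*(1127/373 - √123/373) = 338100/373 - 300*√123/373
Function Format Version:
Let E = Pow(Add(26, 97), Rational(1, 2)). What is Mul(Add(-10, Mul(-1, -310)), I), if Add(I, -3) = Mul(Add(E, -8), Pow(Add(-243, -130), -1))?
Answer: Add(Rational(338100, 373), Mul(Rational(-300, 373), Pow(123, Rational(1, 2)))) ≈ 897.51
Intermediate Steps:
E = Pow(123, Rational(1, 2)) ≈ 11.091
I = Add(Rational(1127, 373), Mul(Rational(-1, 373), Pow(123, Rational(1, 2)))) (I = Add(3, Mul(Add(Pow(123, Rational(1, 2)), -8), Pow(Add(-243, -130), -1))) = Add(3, Mul(Add(-8, Pow(123, Rational(1, 2))), Pow(-373, -1))) = Add(3, Mul(Add(-8, Pow(123, Rational(1, 2))), Rational(-1, 373))) = Add(3, Add(Rational(8, 373), Mul(Rational(-1, 373), Pow(123, Rational(1, 2))))) = Add(Rational(1127, 373), Mul(Rational(-1, 373), Pow(123, Rational(1, 2)))) ≈ 2.9917)
Mul(Add(-10, Mul(-1, -310)), I) = Mul(Add(-10, Mul(-1, -310)), Add(Rational(1127, 373), Mul(Rational(-1, 373), Pow(123, Rational(1, 2))))) = Mul(Add(-10, 310), Add(Rational(1127, 373), Mul(Rational(-1, 373), Pow(123, Rational(1, 2))))) = Mul(300, Add(Rational(1127, 373), Mul(Rational(-1, 373), Pow(123, Rational(1, 2))))) = Add(Rational(338100, 373), Mul(Rational(-300, 373), Pow(123, Rational(1, 2))))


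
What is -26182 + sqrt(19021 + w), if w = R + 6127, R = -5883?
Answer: -26182 + sqrt(19265) ≈ -26043.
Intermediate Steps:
w = 244 (w = -5883 + 6127 = 244)
-26182 + sqrt(19021 + w) = -26182 + sqrt(19021 + 244) = -26182 + sqrt(19265)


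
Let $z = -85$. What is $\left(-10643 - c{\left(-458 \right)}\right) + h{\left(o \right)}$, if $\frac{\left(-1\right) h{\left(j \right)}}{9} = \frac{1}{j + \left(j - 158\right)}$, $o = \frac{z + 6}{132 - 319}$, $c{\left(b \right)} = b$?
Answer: $- \frac{99771699}{9796} \approx -10185.0$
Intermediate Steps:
$o = \frac{79}{187}$ ($o = \frac{-85 + 6}{132 - 319} = - \frac{79}{-187} = \left(-79\right) \left(- \frac{1}{187}\right) = \frac{79}{187} \approx 0.42246$)
$h{\left(j \right)} = - \frac{9}{-158 + 2 j}$ ($h{\left(j \right)} = - \frac{9}{j + \left(j - 158\right)} = - \frac{9}{j + \left(-158 + j\right)} = - \frac{9}{-158 + 2 j}$)
$\left(-10643 - c{\left(-458 \right)}\right) + h{\left(o \right)} = \left(-10643 - -458\right) - \frac{9}{-158 + 2 \cdot \frac{79}{187}} = \left(-10643 + 458\right) - \frac{9}{-158 + \frac{158}{187}} = -10185 - \frac{9}{- \frac{29388}{187}} = -10185 - - \frac{561}{9796} = -10185 + \frac{561}{9796} = - \frac{99771699}{9796}$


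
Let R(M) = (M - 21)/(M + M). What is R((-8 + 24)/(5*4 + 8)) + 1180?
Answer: 9297/8 ≈ 1162.1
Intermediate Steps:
R(M) = (-21 + M)/(2*M) (R(M) = (-21 + M)/((2*M)) = (-21 + M)*(1/(2*M)) = (-21 + M)/(2*M))
R((-8 + 24)/(5*4 + 8)) + 1180 = (-21 + (-8 + 24)/(5*4 + 8))/(2*(((-8 + 24)/(5*4 + 8)))) + 1180 = (-21 + 16/(20 + 8))/(2*((16/(20 + 8)))) + 1180 = (-21 + 16/28)/(2*((16/28))) + 1180 = (-21 + 16*(1/28))/(2*((16*(1/28)))) + 1180 = (-21 + 4/7)/(2*(4/7)) + 1180 = (1/2)*(7/4)*(-143/7) + 1180 = -143/8 + 1180 = 9297/8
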